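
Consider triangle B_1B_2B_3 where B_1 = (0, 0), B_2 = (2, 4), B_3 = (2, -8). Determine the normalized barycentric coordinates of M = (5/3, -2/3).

Signed area of the reference triangle: [B_1B_2B_3] = ½·(0·(4−(-8)) + 2·(-8−0) + 2·(0−4)) = ½·(0 − 16 − 8) = -12.
[MB_2B_3] = ½·((5/3)·(4−(-8)) + 2·(-8−(-2/3)) + 2·(-2/3−4)) = ½·(20 − 44/3 − 28/3) = -2, so the B_1-coordinate is (-2)/(-12) = 1/6.
[B_1MB_3] = ½·(0·(-2/3−(-8)) + (5/3)·(-8−0) + 2·(0−(-2/3))) = ½·(0 − 40/3 + 4/3) = -6, so the B_2-coordinate is 1/2.
[B_1B_2M] = ½·(0·(4−(-2/3)) + 2·(-2/3−0) + (5/3)·(0−4)) = ½·(0 − 4/3 − 20/3) = -4, so the B_3-coordinate is 1/3.
Check: 1/6 + 1/2 + 1/3 = 1.

(1/6, 1/2, 1/3)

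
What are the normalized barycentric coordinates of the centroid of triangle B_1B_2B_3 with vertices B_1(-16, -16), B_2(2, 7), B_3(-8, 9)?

(1/3, 1/3, 1/3)

The centroid is the average of the vertices, so each weight is 1/3.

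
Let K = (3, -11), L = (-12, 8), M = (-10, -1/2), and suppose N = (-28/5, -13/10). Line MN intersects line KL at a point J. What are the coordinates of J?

Barycentric coordinates of N with respect to KLM: (2/5, 2/5, 1/5).
On side KL the M-coordinate is zero; dropping N's M-weight 1/5 and renormalizing the remaining 2/5 : 2/5 gives weights 1/2, 1/2 on K, L.
J = (1/2)·(3, -11) + (1/2)·(-12, 8) = (-9/2, -3/2).

(-9/2, -3/2)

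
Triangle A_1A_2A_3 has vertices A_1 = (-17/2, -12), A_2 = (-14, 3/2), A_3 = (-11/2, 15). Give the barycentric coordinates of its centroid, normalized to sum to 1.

The centroid is the average of the vertices, so each weight is 1/3.

(1/3, 1/3, 1/3)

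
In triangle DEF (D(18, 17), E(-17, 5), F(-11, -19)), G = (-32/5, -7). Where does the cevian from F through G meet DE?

Barycentric coordinates of G with respect to DEF: (1/5, 1/5, 3/5).
On side DE the F-coordinate is zero; dropping G's F-weight 3/5 and renormalizing the remaining 1/5 : 1/5 gives weights 1/2, 1/2 on D, E.
H = (1/2)·(18, 17) + (1/2)·(-17, 5) = (1/2, 11).

(1/2, 11)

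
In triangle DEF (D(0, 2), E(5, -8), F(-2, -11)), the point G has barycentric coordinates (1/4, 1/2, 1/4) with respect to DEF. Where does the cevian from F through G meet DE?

Line FG meets DE where the F-coordinate vanishes; zeroing G's F-weight and renormalizing leaves D, E-weights 1/4 : 1/2 → (1/3, 2/3).
So H = (1/3)·D + (2/3)·E = (10/3, -14/3).

(10/3, -14/3)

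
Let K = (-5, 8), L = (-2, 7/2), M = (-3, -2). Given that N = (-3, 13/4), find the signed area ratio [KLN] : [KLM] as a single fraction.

[KLM] = ½·((-5)·(7/2−(-2)) + (-2)·(-2−8) + (-3)·(8−(7/2))) = ½·(-55/2 + 20 − 27/2) = -21/2.
[KLN] = ½·((-5)·(7/2−(13/4)) + (-2)·(13/4−8) + (-3)·(8−(7/2))) = ½·(-5/4 + 19/2 − 27/2) = -21/8, so the ratio is (-21/8)/(-21/2) = 1/4.

1/4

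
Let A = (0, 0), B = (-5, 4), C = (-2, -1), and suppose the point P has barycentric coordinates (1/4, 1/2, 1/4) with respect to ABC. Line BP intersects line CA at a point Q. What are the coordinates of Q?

(-1, -1/2)

Line BP meets CA where the B-coordinate vanishes; zeroing P's B-weight and renormalizing leaves C, A-weights 1/4 : 1/4 → (1/2, 1/2).
So Q = (1/2)·C + (1/2)·A = (-1, -1/2).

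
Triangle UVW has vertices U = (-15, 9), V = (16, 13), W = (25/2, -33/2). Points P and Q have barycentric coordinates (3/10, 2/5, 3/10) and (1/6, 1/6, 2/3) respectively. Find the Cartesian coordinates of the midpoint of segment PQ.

(283/40, -263/120)

Barycentric coordinates of the midpoint are the average: (7/30, 17/60, 29/60).
Converting: (7/30)·U + (17/60)·V + (29/60)·W = (283/40, -263/120).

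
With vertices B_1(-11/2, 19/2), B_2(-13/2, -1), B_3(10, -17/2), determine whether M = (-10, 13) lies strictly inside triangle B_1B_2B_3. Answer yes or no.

Barycentric coordinates of M: (273/241, 107/723, -203/723).
The three coordinates are positive, positive, negative; a point is interior exactly when all three are positive.

no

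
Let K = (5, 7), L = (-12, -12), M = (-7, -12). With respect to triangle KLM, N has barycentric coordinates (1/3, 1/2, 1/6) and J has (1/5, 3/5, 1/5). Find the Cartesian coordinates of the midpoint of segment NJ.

Barycentric coordinates of the midpoint are the average: (4/15, 11/20, 11/60).
Converting: (4/15)·K + (11/20)·L + (11/60)·M = (-131/20, -104/15).

(-131/20, -104/15)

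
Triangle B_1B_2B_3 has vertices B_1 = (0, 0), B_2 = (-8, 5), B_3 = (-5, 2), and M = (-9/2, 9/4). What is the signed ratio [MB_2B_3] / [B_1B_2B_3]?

1/4

[B_1B_2B_3] = ½·(0·(5−2) + (-8)·(2−0) + (-5)·(0−5)) = ½·(0 − 16 + 25) = 9/2.
[MB_2B_3] = ½·((-9/2)·(5−2) + (-8)·(2−(9/4)) + (-5)·(9/4−5)) = ½·(-27/2 + 2 + 55/4) = 9/8, so the ratio is (9/8)/(9/2) = 1/4.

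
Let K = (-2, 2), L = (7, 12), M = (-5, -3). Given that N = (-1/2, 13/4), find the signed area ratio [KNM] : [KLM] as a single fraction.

1/4

[KLM] = ½·((-2)·(12−(-3)) + 7·(-3−2) + (-5)·(2−12)) = ½·(-30 − 35 + 50) = -15/2.
[KNM] = ½·((-2)·(13/4−(-3)) + (-1/2)·(-3−2) + (-5)·(2−(13/4))) = ½·(-25/2 + 5/2 + 25/4) = -15/8, so the ratio is (-15/8)/(-15/2) = 1/4.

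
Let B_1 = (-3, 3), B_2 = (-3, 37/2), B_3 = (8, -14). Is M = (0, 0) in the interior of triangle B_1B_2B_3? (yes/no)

Barycentric coordinates of M: (212/341, 36/341, 3/11).
The three coordinates are positive, positive, positive; a point is interior exactly when all three are positive.

yes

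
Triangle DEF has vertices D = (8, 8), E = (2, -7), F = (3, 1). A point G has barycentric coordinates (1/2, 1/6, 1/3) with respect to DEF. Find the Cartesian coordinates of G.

(16/3, 19/6)

G = (1/2)·D + (1/6)·E + (1/3)·F.
x-coordinate: (1/2)·8 + (1/6)·2 + (1/3)·3 = 16/3.
y-coordinate: (1/2)·8 + (1/6)·(-7) + (1/3)·1 = 19/6.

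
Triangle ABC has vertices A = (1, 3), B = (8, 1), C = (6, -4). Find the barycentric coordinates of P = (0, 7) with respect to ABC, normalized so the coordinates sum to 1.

(4/3, 1/3, -2/3)

Signed area of the reference triangle: [ABC] = ½·(1·(1−(-4)) + 8·(-4−3) + 6·(3−1)) = ½·(5 − 56 + 12) = -39/2.
[PBC] = ½·(0·(1−(-4)) + 8·(-4−7) + 6·(7−1)) = ½·(0 − 88 + 36) = -26, so the A-coordinate is (-26)/(-39/2) = 4/3.
[APC] = ½·(1·(7−(-4)) + 0·(-4−3) + 6·(3−7)) = ½·(11 + 0 − 24) = -13/2, so the B-coordinate is 1/3.
[ABP] = ½·(1·(1−7) + 8·(7−3) + 0·(3−1)) = ½·(-6 + 32 + 0) = 13, so the C-coordinate is -2/3.
Check: 4/3 + 1/3 − 2/3 = 1.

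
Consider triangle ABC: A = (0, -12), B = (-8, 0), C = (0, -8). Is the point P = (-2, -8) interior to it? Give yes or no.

Barycentric coordinates of P: (1/2, 1/4, 1/4).
The three coordinates are positive, positive, positive; a point is interior exactly when all three are positive.

yes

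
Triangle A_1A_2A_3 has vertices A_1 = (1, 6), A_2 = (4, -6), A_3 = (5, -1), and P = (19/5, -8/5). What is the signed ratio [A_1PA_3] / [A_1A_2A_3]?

2/5

[A_1A_2A_3] = ½·(1·(-6−(-1)) + 4·(-1−6) + 5·(6−(-6))) = ½·(-5 − 28 + 60) = 27/2.
[A_1PA_3] = ½·(1·(-8/5−(-1)) + (19/5)·(-1−6) + 5·(6−(-8/5))) = ½·(-3/5 − 133/5 + 38) = 27/5, so the ratio is (27/5)/(27/2) = 2/5.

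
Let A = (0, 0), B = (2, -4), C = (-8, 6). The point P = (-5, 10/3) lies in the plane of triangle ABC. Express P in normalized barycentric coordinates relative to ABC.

Signed area of the reference triangle: [ABC] = ½·(0·(-4−6) + 2·(6−0) + (-8)·(0−(-4))) = ½·(0 + 12 − 32) = -10.
[PBC] = ½·((-5)·(-4−6) + 2·(6−(10/3)) + (-8)·(10/3−(-4))) = ½·(50 + 16/3 − 176/3) = -5/3, so the A-coordinate is (-5/3)/(-10) = 1/6.
[APC] = ½·(0·(10/3−6) + (-5)·(6−0) + (-8)·(0−(10/3))) = ½·(0 − 30 + 80/3) = -5/3, so the B-coordinate is 1/6.
[ABP] = ½·(0·(-4−(10/3)) + 2·(10/3−0) + (-5)·(0−(-4))) = ½·(0 + 20/3 − 20) = -20/3, so the C-coordinate is 2/3.
Check: 1/6 + 1/6 + 2/3 = 1.

(1/6, 1/6, 2/3)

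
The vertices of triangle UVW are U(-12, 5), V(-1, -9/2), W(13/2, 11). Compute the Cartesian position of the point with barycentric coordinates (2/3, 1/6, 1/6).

P = (2/3)·U + (1/6)·V + (1/6)·W.
x-coordinate: (2/3)·(-12) + (1/6)·(-1) + (1/6)·(13/2) = -85/12.
y-coordinate: (2/3)·5 + (1/6)·(-9/2) + (1/6)·11 = 53/12.

(-85/12, 53/12)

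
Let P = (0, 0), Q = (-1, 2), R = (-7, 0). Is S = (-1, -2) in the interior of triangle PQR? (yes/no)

Barycentric coordinates of S: (12/7, -1, 2/7).
The three coordinates are positive, negative, positive; a point is interior exactly when all three are positive.

no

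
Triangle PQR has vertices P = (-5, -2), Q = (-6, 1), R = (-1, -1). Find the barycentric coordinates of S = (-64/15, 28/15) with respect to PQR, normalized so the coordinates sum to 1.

(-3/5, 17/15, 7/15)

Signed area of the reference triangle: [PQR] = ½·((-5)·(1−(-1)) + (-6)·(-1−(-2)) + (-1)·(-2−1)) = ½·(-10 − 6 + 3) = -13/2.
[SQR] = ½·((-64/15)·(1−(-1)) + (-6)·(-1−(28/15)) + (-1)·(28/15−1)) = ½·(-128/15 + 86/5 − 13/15) = 39/10, so the P-coordinate is (39/10)/(-13/2) = -3/5.
[PSR] = ½·((-5)·(28/15−(-1)) + (-64/15)·(-1−(-2)) + (-1)·(-2−(28/15))) = ½·(-43/3 − 64/15 + 58/15) = -221/30, so the Q-coordinate is 17/15.
[PQS] = ½·((-5)·(1−(28/15)) + (-6)·(28/15−(-2)) + (-64/15)·(-2−1)) = ½·(13/3 − 116/5 + 64/5) = -91/30, so the R-coordinate is 7/15.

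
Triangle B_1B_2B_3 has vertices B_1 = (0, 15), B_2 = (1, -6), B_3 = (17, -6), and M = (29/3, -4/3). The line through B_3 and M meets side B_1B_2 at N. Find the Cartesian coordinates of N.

(1/2, 9/2)

Barycentric coordinates of M with respect to B_1B_2B_3: (2/9, 2/9, 5/9).
On side B_1B_2 the B_3-coordinate is zero; dropping M's B_3-weight 5/9 and renormalizing the remaining 2/9 : 2/9 gives weights 1/2, 1/2 on B_1, B_2.
N = (1/2)·(0, 15) + (1/2)·(1, -6) = (1/2, 9/2).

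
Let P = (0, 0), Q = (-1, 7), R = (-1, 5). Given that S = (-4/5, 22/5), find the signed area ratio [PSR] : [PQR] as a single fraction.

1/5

[PQR] = ½·(0·(7−5) + (-1)·(5−0) + (-1)·(0−7)) = ½·(0 − 5 + 7) = 1.
[PSR] = ½·(0·(22/5−5) + (-4/5)·(5−0) + (-1)·(0−(22/5))) = ½·(0 − 4 + 22/5) = 1/5, so the ratio is (1/5)/1 = 1/5.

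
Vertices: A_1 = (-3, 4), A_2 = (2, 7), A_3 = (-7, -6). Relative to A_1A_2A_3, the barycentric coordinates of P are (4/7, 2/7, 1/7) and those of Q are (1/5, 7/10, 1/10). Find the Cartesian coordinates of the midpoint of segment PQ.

(-143/140, 597/140)

Barycentric coordinates of the midpoint are the average: (27/70, 69/140, 17/140).
Converting: (27/70)·A_1 + (69/140)·A_2 + (17/140)·A_3 = (-143/140, 597/140).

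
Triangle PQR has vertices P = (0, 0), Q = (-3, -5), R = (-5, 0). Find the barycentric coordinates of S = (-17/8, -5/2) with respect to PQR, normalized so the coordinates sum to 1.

(3/8, 1/2, 1/8)

Signed area of the reference triangle: [PQR] = ½·(0·(-5−0) + (-3)·(0−0) + (-5)·(0−(-5))) = ½·(0 + 0 − 25) = -25/2.
[SQR] = ½·((-17/8)·(-5−0) + (-3)·(0−(-5/2)) + (-5)·(-5/2−(-5))) = ½·(85/8 − 15/2 − 25/2) = -75/16, so the P-coordinate is (-75/16)/(-25/2) = 3/8.
[PSR] = ½·(0·(-5/2−0) + (-17/8)·(0−0) + (-5)·(0−(-5/2))) = ½·(0 + 0 − 25/2) = -25/4, so the Q-coordinate is 1/2.
[PQS] = ½·(0·(-5−(-5/2)) + (-3)·(-5/2−0) + (-17/8)·(0−(-5))) = ½·(0 + 15/2 − 85/8) = -25/16, so the R-coordinate is 1/8.
Check: 3/8 + 1/2 + 1/8 = 1.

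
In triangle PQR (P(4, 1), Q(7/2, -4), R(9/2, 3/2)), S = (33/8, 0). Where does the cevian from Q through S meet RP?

(13/3, 4/3)

Barycentric coordinates of S with respect to PQR: (1/4, 1/4, 1/2).
On side RP the Q-coordinate is zero; dropping S's Q-weight 1/4 and renormalizing the remaining 1/2 : 1/4 gives weights 2/3, 1/3 on R, P.
T = (2/3)·(9/2, 3/2) + (1/3)·(4, 1) = (13/3, 4/3).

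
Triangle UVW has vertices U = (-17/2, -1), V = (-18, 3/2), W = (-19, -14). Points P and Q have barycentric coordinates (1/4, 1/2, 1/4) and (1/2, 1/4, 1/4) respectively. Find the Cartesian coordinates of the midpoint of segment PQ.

Barycentric coordinates of the midpoint are the average: (3/8, 3/8, 1/4).
Converting: (3/8)·U + (3/8)·V + (1/4)·W = (-235/16, -53/16).

(-235/16, -53/16)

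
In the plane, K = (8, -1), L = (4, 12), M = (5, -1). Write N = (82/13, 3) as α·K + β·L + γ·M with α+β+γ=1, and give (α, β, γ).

(7/13, 4/13, 2/13)

Signed area of the reference triangle: [KLM] = ½·(8·(12−(-1)) + 4·(-1−(-1)) + 5·(-1−12)) = ½·(104 + 0 − 65) = 39/2.
[NLM] = ½·((82/13)·(12−(-1)) + 4·(-1−3) + 5·(3−12)) = ½·(82 − 16 − 45) = 21/2, so the K-coordinate is (21/2)/(39/2) = 7/13.
[KNM] = ½·(8·(3−(-1)) + (82/13)·(-1−(-1)) + 5·(-1−3)) = ½·(32 + 0 − 20) = 6, so the L-coordinate is 4/13.
[KLN] = ½·(8·(12−3) + 4·(3−(-1)) + (82/13)·(-1−12)) = ½·(72 + 16 − 82) = 3, so the M-coordinate is 2/13.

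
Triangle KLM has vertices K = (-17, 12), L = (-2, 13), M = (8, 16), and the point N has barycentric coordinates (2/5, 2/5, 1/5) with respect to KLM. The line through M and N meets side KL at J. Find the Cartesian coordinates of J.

Line MN meets KL where the M-coordinate vanishes; zeroing N's M-weight and renormalizing leaves K, L-weights 2/5 : 2/5 → (1/2, 1/2).
So J = (1/2)·K + (1/2)·L = (-19/2, 25/2).

(-19/2, 25/2)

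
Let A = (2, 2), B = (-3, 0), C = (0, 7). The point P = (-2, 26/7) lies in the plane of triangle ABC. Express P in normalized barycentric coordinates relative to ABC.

(-1/7, 4/7, 4/7)

Signed area of the reference triangle: [ABC] = ½·(2·(0−7) + (-3)·(7−2) + 0·(2−0)) = ½·(-14 − 15 + 0) = -29/2.
[PBC] = ½·((-2)·(0−7) + (-3)·(7−(26/7)) + 0·(26/7−0)) = ½·(14 − 69/7 + 0) = 29/14, so the A-coordinate is (29/14)/(-29/2) = -1/7.
[APC] = ½·(2·(26/7−7) + (-2)·(7−2) + 0·(2−(26/7))) = ½·(-46/7 − 10 + 0) = -58/7, so the B-coordinate is 4/7.
[ABP] = ½·(2·(0−(26/7)) + (-3)·(26/7−2) + (-2)·(2−0)) = ½·(-52/7 − 36/7 − 4) = -58/7, so the C-coordinate is 4/7.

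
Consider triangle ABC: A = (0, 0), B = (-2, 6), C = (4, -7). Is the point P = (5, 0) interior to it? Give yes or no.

no

Barycentric coordinates of P: (-11/2, 7/2, 3).
The three coordinates are negative, positive, positive; a point is interior exactly when all three are positive.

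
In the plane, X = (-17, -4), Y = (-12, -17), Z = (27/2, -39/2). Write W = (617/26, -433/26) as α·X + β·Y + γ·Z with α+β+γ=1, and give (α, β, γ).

Signed area of the reference triangle: [XYZ] = ½·((-17)·(-17−(-39/2)) + (-12)·(-39/2−(-4)) + (27/2)·(-4−(-17))) = ½·(-85/2 + 186 + 351/2) = 319/2.
[WYZ] = ½·((617/26)·(-17−(-39/2)) + (-12)·(-39/2−(-433/26)) + (27/2)·(-433/26−(-17))) = ½·(3085/52 + 444/13 + 243/52) = 638/13, so the X-coordinate is (638/13)/(319/2) = 4/13.
[XWZ] = ½·((-17)·(-433/26−(-39/2)) + (617/26)·(-39/2−(-4)) + (27/2)·(-4−(-433/26))) = ½·(-629/13 − 19127/52 + 8883/52) = -1595/13, so the Y-coordinate is -10/13.
[XYW] = ½·((-17)·(-17−(-433/26)) + (-12)·(-433/26−(-4)) + (617/26)·(-4−(-17))) = ½·(153/26 + 1974/13 + 617/2) = 6061/26, so the Z-coordinate is 19/13.
Check: 4/13 − 10/13 + 19/13 = 1.

(4/13, -10/13, 19/13)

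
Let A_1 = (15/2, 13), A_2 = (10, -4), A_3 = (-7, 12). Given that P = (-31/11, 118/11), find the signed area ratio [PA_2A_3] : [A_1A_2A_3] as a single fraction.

2/11

[A_1A_2A_3] = ½·((15/2)·(-4−12) + 10·(12−13) + (-7)·(13−(-4))) = ½·(-120 − 10 − 119) = -249/2.
[PA_2A_3] = ½·((-31/11)·(-4−12) + 10·(12−(118/11)) + (-7)·(118/11−(-4))) = ½·(496/11 + 140/11 − 1134/11) = -249/11, so the ratio is (-249/11)/(-249/2) = 2/11.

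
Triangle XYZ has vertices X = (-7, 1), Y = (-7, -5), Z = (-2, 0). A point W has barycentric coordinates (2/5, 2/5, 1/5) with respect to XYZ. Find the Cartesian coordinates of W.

(-6, -8/5)

W = (2/5)·X + (2/5)·Y + (1/5)·Z.
x-coordinate: (2/5)·(-7) + (2/5)·(-7) + (1/5)·(-2) = -6.
y-coordinate: (2/5)·1 + (2/5)·(-5) + (1/5)·0 = -8/5.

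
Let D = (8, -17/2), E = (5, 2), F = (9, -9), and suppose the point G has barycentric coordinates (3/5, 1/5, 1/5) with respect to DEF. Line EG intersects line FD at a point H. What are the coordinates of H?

Line EG meets FD where the E-coordinate vanishes; zeroing G's E-weight and renormalizing leaves F, D-weights 1/5 : 3/5 → (1/4, 3/4).
So H = (1/4)·F + (3/4)·D = (33/4, -69/8).

(33/4, -69/8)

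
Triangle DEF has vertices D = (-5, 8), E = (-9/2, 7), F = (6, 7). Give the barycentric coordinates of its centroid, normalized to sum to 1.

The centroid is the average of the vertices, so each weight is 1/3.

(1/3, 1/3, 1/3)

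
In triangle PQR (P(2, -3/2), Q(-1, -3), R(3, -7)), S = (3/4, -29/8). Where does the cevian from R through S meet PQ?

(0, -5/2)

Barycentric coordinates of S with respect to PQR: (1/4, 1/2, 1/4).
On side PQ the R-coordinate is zero; dropping S's R-weight 1/4 and renormalizing the remaining 1/4 : 1/2 gives weights 1/3, 2/3 on P, Q.
T = (1/3)·(2, -3/2) + (2/3)·(-1, -3) = (0, -5/2).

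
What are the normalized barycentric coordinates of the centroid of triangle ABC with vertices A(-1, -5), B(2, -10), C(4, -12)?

(1/3, 1/3, 1/3)

The centroid is the average of the vertices, so each weight is 1/3.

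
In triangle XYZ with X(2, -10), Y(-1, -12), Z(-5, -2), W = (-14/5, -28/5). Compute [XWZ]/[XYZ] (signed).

1/5

[XYZ] = ½·(2·(-12−(-2)) + (-1)·(-2−(-10)) + (-5)·(-10−(-12))) = ½·(-20 − 8 − 10) = -19.
[XWZ] = ½·(2·(-28/5−(-2)) + (-14/5)·(-2−(-10)) + (-5)·(-10−(-28/5))) = ½·(-36/5 − 112/5 + 22) = -19/5, so the ratio is (-19/5)/(-19) = 1/5.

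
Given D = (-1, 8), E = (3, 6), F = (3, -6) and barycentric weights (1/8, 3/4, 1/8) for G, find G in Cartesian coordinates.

G = (1/8)·D + (3/4)·E + (1/8)·F.
x-coordinate: (1/8)·(-1) + (3/4)·3 + (1/8)·3 = 5/2.
y-coordinate: (1/8)·8 + (3/4)·6 + (1/8)·(-6) = 19/4.

(5/2, 19/4)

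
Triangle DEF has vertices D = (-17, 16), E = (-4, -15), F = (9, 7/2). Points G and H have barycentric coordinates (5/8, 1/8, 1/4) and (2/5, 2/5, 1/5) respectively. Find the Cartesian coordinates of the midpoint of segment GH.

Barycentric coordinates of the midpoint are the average: (41/80, 21/80, 9/40).
Converting: (41/80)·D + (21/80)·E + (9/40)·F = (-619/80, 101/20).

(-619/80, 101/20)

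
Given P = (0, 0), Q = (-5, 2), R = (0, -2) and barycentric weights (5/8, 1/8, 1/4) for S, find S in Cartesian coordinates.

(-5/8, -1/4)

S = (5/8)·P + (1/8)·Q + (1/4)·R.
x-coordinate: (5/8)·0 + (1/8)·(-5) + (1/4)·0 = -5/8.
y-coordinate: (5/8)·0 + (1/8)·2 + (1/4)·(-2) = -1/4.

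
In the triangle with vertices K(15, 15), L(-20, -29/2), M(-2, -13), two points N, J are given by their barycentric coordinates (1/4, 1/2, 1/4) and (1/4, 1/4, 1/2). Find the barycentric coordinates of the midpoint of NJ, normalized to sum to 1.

Since both coordinate triples sum to 1, the midpoint's barycentrics are the componentwise average.
(1/4+1/4)/2 = 1/4; similarly 3/8 and 3/8.

(1/4, 3/8, 3/8)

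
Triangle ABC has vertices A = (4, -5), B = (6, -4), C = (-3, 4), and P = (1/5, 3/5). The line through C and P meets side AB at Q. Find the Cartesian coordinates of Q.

(5, -9/2)

Barycentric coordinates of P with respect to ABC: (1/5, 1/5, 3/5).
On side AB the C-coordinate is zero; dropping P's C-weight 3/5 and renormalizing the remaining 1/5 : 1/5 gives weights 1/2, 1/2 on A, B.
Q = (1/2)·(4, -5) + (1/2)·(6, -4) = (5, -9/2).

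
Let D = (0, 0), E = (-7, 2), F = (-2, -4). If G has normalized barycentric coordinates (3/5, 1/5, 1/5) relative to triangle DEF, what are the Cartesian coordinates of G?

(-9/5, -2/5)

G = (3/5)·D + (1/5)·E + (1/5)·F.
x-coordinate: (3/5)·0 + (1/5)·(-7) + (1/5)·(-2) = -9/5.
y-coordinate: (3/5)·0 + (1/5)·2 + (1/5)·(-4) = -2/5.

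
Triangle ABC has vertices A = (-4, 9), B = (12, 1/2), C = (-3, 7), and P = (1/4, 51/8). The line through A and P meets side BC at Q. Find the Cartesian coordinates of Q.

(9/2, 15/4)

Barycentric coordinates of P with respect to ABC: (1/2, 1/4, 1/4).
On side BC the A-coordinate is zero; dropping P's A-weight 1/2 and renormalizing the remaining 1/4 : 1/4 gives weights 1/2, 1/2 on B, C.
Q = (1/2)·(12, 1/2) + (1/2)·(-3, 7) = (9/2, 15/4).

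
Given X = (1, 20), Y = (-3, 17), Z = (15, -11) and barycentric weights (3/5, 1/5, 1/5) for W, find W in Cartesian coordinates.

W = (3/5)·X + (1/5)·Y + (1/5)·Z.
x-coordinate: (3/5)·1 + (1/5)·(-3) + (1/5)·15 = 3.
y-coordinate: (3/5)·20 + (1/5)·17 + (1/5)·(-11) = 66/5.

(3, 66/5)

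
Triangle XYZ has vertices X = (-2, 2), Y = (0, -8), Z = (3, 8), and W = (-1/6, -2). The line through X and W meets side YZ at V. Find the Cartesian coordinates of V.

Barycentric coordinates of W with respect to XYZ: (1/3, 1/2, 1/6).
On side YZ the X-coordinate is zero; dropping W's X-weight 1/3 and renormalizing the remaining 1/2 : 1/6 gives weights 3/4, 1/4 on Y, Z.
V = (3/4)·(0, -8) + (1/4)·(3, 8) = (3/4, -4).

(3/4, -4)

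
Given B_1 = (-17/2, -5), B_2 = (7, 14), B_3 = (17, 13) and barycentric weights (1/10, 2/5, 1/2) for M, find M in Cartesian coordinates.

M = (1/10)·B_1 + (2/5)·B_2 + (1/2)·B_3.
x-coordinate: (1/10)·(-17/2) + (2/5)·7 + (1/2)·17 = 209/20.
y-coordinate: (1/10)·(-5) + (2/5)·14 + (1/2)·13 = 58/5.

(209/20, 58/5)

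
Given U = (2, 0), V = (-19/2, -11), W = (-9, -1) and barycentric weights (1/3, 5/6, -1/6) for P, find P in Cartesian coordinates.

P = (1/3)·U + (5/6)·V + (-1/6)·W.
x-coordinate: (1/3)·2 + (5/6)·(-19/2) + (-1/6)·(-9) = -23/4.
y-coordinate: (1/3)·0 + (5/6)·(-11) + (-1/6)·(-1) = -9.

(-23/4, -9)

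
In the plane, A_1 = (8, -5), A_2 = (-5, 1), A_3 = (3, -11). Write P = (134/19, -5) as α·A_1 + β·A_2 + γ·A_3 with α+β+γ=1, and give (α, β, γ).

(17/19, 1/19, 1/19)

Signed area of the reference triangle: [A_1A_2A_3] = ½·(8·(1−(-11)) + (-5)·(-11−(-5)) + 3·(-5−1)) = ½·(96 + 30 − 18) = 54.
[PA_2A_3] = ½·((134/19)·(1−(-11)) + (-5)·(-11−(-5)) + 3·(-5−1)) = ½·(1608/19 + 30 − 18) = 918/19, so the A_1-coordinate is (918/19)/54 = 17/19.
[A_1PA_3] = ½·(8·(-5−(-11)) + (134/19)·(-11−(-5)) + 3·(-5−(-5))) = ½·(48 − 804/19 + 0) = 54/19, so the A_2-coordinate is 1/19.
[A_1A_2P] = ½·(8·(1−(-5)) + (-5)·(-5−(-5)) + (134/19)·(-5−1)) = ½·(48 + 0 − 804/19) = 54/19, so the A_3-coordinate is 1/19.
Check: 17/19 + 1/19 + 1/19 = 1.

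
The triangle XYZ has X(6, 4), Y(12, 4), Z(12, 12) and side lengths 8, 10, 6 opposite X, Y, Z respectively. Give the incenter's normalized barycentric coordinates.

(1/3, 5/12, 1/4)

The incenter has barycentric coordinates proportional to the opposite side lengths: (8 : 10 : 6).
Normalizing by 8+10+6 = 24 gives (1/3, 5/12, 1/4).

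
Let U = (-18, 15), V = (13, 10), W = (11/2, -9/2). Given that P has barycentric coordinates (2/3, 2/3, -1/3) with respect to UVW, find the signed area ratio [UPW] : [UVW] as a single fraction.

The signed ratio [UPW]/[UVW] equals the barycentric coordinate of P at vertex V, which is 2/3.

2/3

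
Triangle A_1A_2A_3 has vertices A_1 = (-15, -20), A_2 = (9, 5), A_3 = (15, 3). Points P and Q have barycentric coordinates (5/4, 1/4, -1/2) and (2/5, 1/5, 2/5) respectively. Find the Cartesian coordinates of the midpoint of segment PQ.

(-111/10, -621/40)

Barycentric coordinates of the midpoint are the average: (33/40, 9/40, -1/20).
Converting: (33/40)·A_1 + (9/40)·A_2 + (-1/20)·A_3 = (-111/10, -621/40).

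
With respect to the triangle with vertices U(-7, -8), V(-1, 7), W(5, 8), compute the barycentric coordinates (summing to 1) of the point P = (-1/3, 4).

(2/9, 4/9, 1/3)

Signed area of the reference triangle: [UVW] = ½·((-7)·(7−8) + (-1)·(8−(-8)) + 5·(-8−7)) = ½·(7 − 16 − 75) = -42.
[PVW] = ½·((-1/3)·(7−8) + (-1)·(8−4) + 5·(4−7)) = ½·(1/3 − 4 − 15) = -28/3, so the U-coordinate is (-28/3)/(-42) = 2/9.
[UPW] = ½·((-7)·(4−8) + (-1/3)·(8−(-8)) + 5·(-8−4)) = ½·(28 − 16/3 − 60) = -56/3, so the V-coordinate is 4/9.
[UVP] = ½·((-7)·(7−4) + (-1)·(4−(-8)) + (-1/3)·(-8−7)) = ½·(-21 − 12 + 5) = -14, so the W-coordinate is 1/3.
Check: 2/9 + 4/9 + 1/3 = 1.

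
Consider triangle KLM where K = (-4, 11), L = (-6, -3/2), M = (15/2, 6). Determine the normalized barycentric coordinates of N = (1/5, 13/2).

Signed area of the reference triangle: [KLM] = ½·((-4)·(-3/2−6) + (-6)·(6−11) + (15/2)·(11−(-3/2))) = ½·(30 + 30 + 375/4) = 615/8.
[NLM] = ½·((1/5)·(-3/2−6) + (-6)·(6−(13/2)) + (15/2)·(13/2−(-3/2))) = ½·(-3/2 + 3 + 60) = 123/4, so the K-coordinate is (123/4)/(615/8) = 2/5.
[KNM] = ½·((-4)·(13/2−6) + (1/5)·(6−11) + (15/2)·(11−(13/2))) = ½·(-2 − 1 + 135/4) = 123/8, so the L-coordinate is 1/5.
[KLN] = ½·((-4)·(-3/2−(13/2)) + (-6)·(13/2−11) + (1/5)·(11−(-3/2))) = ½·(32 + 27 + 5/2) = 123/4, so the M-coordinate is 2/5.
Check: 2/5 + 1/5 + 2/5 = 1.

(2/5, 1/5, 2/5)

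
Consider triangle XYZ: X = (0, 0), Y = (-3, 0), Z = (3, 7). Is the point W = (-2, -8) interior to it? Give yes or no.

Barycentric coordinates of W: (55/21, -10/21, -8/7).
The three coordinates are positive, negative, negative; a point is interior exactly when all three are positive.

no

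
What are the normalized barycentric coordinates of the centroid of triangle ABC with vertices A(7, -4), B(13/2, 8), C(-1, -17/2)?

The centroid is the average of the vertices, so each weight is 1/3.

(1/3, 1/3, 1/3)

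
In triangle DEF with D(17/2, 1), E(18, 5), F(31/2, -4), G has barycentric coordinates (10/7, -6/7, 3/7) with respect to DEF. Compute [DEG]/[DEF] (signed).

3/7

The signed ratio [DEG]/[DEF] equals the barycentric coordinate of G at vertex F, which is 3/7.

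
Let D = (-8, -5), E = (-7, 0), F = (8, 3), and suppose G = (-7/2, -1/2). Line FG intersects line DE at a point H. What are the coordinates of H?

(-22/3, -5/3)

Barycentric coordinates of G with respect to DEF: (1/4, 1/2, 1/4).
On side DE the F-coordinate is zero; dropping G's F-weight 1/4 and renormalizing the remaining 1/4 : 1/2 gives weights 1/3, 2/3 on D, E.
H = (1/3)·(-8, -5) + (2/3)·(-7, 0) = (-22/3, -5/3).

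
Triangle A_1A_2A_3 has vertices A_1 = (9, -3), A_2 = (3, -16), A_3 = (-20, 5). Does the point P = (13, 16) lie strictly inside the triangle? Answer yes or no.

no

Barycentric coordinates of P: (946/425, -583/425, 62/425).
The three coordinates are positive, negative, positive; a point is interior exactly when all three are positive.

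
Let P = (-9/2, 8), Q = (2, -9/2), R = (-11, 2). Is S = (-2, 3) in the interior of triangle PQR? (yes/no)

Barycentric coordinates of S: (22/37, 190/481, 5/481).
The three coordinates are positive, positive, positive; a point is interior exactly when all three are positive.

yes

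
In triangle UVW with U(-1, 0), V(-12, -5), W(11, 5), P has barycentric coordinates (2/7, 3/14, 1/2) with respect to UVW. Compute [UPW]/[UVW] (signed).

The signed ratio [UPW]/[UVW] equals the barycentric coordinate of P at vertex V, which is 3/14.

3/14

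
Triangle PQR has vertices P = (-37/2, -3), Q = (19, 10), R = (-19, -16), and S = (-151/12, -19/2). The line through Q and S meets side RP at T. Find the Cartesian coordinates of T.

(-189/10, -67/5)

Barycentric coordinates of S with respect to PQR: (1/6, 1/6, 2/3).
On side RP the Q-coordinate is zero; dropping S's Q-weight 1/6 and renormalizing the remaining 2/3 : 1/6 gives weights 4/5, 1/5 on R, P.
T = (4/5)·(-19, -16) + (1/5)·(-37/2, -3) = (-189/10, -67/5).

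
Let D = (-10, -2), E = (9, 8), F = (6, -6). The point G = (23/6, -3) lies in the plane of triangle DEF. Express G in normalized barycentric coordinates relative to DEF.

(1/6, 1/6, 2/3)

Signed area of the reference triangle: [DEF] = ½·((-10)·(8−(-6)) + 9·(-6−(-2)) + 6·(-2−8)) = ½·(-140 − 36 − 60) = -118.
[GEF] = ½·((23/6)·(8−(-6)) + 9·(-6−(-3)) + 6·(-3−8)) = ½·(161/3 − 27 − 66) = -59/3, so the D-coordinate is (-59/3)/(-118) = 1/6.
[DGF] = ½·((-10)·(-3−(-6)) + (23/6)·(-6−(-2)) + 6·(-2−(-3))) = ½·(-30 − 46/3 + 6) = -59/3, so the E-coordinate is 1/6.
[DEG] = ½·((-10)·(8−(-3)) + 9·(-3−(-2)) + (23/6)·(-2−8)) = ½·(-110 − 9 − 115/3) = -236/3, so the F-coordinate is 2/3.
Check: 1/6 + 1/6 + 2/3 = 1.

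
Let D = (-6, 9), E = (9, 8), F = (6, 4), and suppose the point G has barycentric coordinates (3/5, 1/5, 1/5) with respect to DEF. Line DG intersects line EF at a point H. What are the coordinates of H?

Line DG meets EF where the D-coordinate vanishes; zeroing G's D-weight and renormalizing leaves E, F-weights 1/5 : 1/5 → (1/2, 1/2).
So H = (1/2)·E + (1/2)·F = (15/2, 6).

(15/2, 6)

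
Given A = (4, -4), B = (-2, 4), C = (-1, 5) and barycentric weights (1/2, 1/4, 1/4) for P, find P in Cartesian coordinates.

(5/4, 1/4)

P = (1/2)·A + (1/4)·B + (1/4)·C.
x-coordinate: (1/2)·4 + (1/4)·(-2) + (1/4)·(-1) = 5/4.
y-coordinate: (1/2)·(-4) + (1/4)·4 + (1/4)·5 = 1/4.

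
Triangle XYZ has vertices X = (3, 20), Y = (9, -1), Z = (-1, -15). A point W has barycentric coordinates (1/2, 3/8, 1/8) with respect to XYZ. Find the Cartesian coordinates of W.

W = (1/2)·X + (3/8)·Y + (1/8)·Z.
x-coordinate: (1/2)·3 + (3/8)·9 + (1/8)·(-1) = 19/4.
y-coordinate: (1/2)·20 + (3/8)·(-1) + (1/8)·(-15) = 31/4.

(19/4, 31/4)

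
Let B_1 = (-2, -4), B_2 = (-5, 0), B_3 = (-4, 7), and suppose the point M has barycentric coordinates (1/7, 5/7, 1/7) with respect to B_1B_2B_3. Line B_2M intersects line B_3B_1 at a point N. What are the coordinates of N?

Line B_2M meets B_3B_1 where the B_2-coordinate vanishes; zeroing M's B_2-weight and renormalizing leaves B_3, B_1-weights 1/7 : 1/7 → (1/2, 1/2).
So N = (1/2)·B_3 + (1/2)·B_1 = (-3, 3/2).

(-3, 3/2)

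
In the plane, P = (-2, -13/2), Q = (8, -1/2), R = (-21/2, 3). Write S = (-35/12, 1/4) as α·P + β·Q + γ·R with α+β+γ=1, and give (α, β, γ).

(1/6, 1/3, 1/2)

Signed area of the reference triangle: [PQR] = ½·((-2)·(-1/2−3) + 8·(3−(-13/2)) + (-21/2)·(-13/2−(-1/2))) = ½·(7 + 76 + 63) = 73.
[SQR] = ½·((-35/12)·(-1/2−3) + 8·(3−(1/4)) + (-21/2)·(1/4−(-1/2))) = ½·(245/24 + 22 − 63/8) = 73/6, so the P-coordinate is (73/6)/73 = 1/6.
[PSR] = ½·((-2)·(1/4−3) + (-35/12)·(3−(-13/2)) + (-21/2)·(-13/2−(1/4))) = ½·(11/2 − 665/24 + 567/8) = 73/3, so the Q-coordinate is 1/3.
[PQS] = ½·((-2)·(-1/2−(1/4)) + 8·(1/4−(-13/2)) + (-35/12)·(-13/2−(-1/2))) = ½·(3/2 + 54 + 35/2) = 73/2, so the R-coordinate is 1/2.
Check: 1/6 + 1/3 + 1/2 = 1.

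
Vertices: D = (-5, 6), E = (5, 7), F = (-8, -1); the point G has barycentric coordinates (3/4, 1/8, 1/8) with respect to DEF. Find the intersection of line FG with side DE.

Line FG meets DE where the F-coordinate vanishes; zeroing G's F-weight and renormalizing leaves D, E-weights 3/4 : 1/8 → (6/7, 1/7).
So H = (6/7)·D + (1/7)·E = (-25/7, 43/7).

(-25/7, 43/7)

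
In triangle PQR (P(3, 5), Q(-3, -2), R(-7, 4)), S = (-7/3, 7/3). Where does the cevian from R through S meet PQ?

(0, 3/2)

Barycentric coordinates of S with respect to PQR: (1/3, 1/3, 1/3).
On side PQ the R-coordinate is zero; dropping S's R-weight 1/3 and renormalizing the remaining 1/3 : 1/3 gives weights 1/2, 1/2 on P, Q.
T = (1/2)·(3, 5) + (1/2)·(-3, -2) = (0, 3/2).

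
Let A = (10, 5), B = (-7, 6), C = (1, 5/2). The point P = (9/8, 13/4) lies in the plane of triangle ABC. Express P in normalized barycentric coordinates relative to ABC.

(1/8, 1/8, 3/4)

Signed area of the reference triangle: [ABC] = ½·(10·(6−(5/2)) + (-7)·(5/2−5) + 1·(5−6)) = ½·(35 + 35/2 − 1) = 103/4.
[PBC] = ½·((9/8)·(6−(5/2)) + (-7)·(5/2−(13/4)) + 1·(13/4−6)) = ½·(63/16 + 21/4 − 11/4) = 103/32, so the A-coordinate is (103/32)/(103/4) = 1/8.
[APC] = ½·(10·(13/4−(5/2)) + (9/8)·(5/2−5) + 1·(5−(13/4))) = ½·(15/2 − 45/16 + 7/4) = 103/32, so the B-coordinate is 1/8.
[ABP] = ½·(10·(6−(13/4)) + (-7)·(13/4−5) + (9/8)·(5−6)) = ½·(55/2 + 49/4 − 9/8) = 309/16, so the C-coordinate is 3/4.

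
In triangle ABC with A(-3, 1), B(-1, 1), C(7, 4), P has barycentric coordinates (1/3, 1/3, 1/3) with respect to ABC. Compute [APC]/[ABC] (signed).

The signed ratio [APC]/[ABC] equals the barycentric coordinate of P at vertex B, which is 1/3.

1/3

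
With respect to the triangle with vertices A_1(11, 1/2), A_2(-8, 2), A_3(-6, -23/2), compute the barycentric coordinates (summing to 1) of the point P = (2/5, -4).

(2/5, 1/5, 2/5)

Signed area of the reference triangle: [A_1A_2A_3] = ½·(11·(2−(-23/2)) + (-8)·(-23/2−(1/2)) + (-6)·(1/2−2)) = ½·(297/2 + 96 + 9) = 507/4.
[PA_2A_3] = ½·((2/5)·(2−(-23/2)) + (-8)·(-23/2−(-4)) + (-6)·(-4−2)) = ½·(27/5 + 60 + 36) = 507/10, so the A_1-coordinate is (507/10)/(507/4) = 2/5.
[A_1PA_3] = ½·(11·(-4−(-23/2)) + (2/5)·(-23/2−(1/2)) + (-6)·(1/2−(-4))) = ½·(165/2 − 24/5 − 27) = 507/20, so the A_2-coordinate is 1/5.
[A_1A_2P] = ½·(11·(2−(-4)) + (-8)·(-4−(1/2)) + (2/5)·(1/2−2)) = ½·(66 + 36 − 3/5) = 507/10, so the A_3-coordinate is 2/5.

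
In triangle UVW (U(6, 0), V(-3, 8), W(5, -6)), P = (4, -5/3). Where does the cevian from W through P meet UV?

(3, 8/3)

Barycentric coordinates of P with respect to UVW: (1/3, 1/6, 1/2).
On side UV the W-coordinate is zero; dropping P's W-weight 1/2 and renormalizing the remaining 1/3 : 1/6 gives weights 2/3, 1/3 on U, V.
Q = (2/3)·(6, 0) + (1/3)·(-3, 8) = (3, 8/3).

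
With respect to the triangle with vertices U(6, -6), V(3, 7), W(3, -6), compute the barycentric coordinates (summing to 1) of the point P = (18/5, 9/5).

(1/5, 3/5, 1/5)

Signed area of the reference triangle: [UVW] = ½·(6·(7−(-6)) + 3·(-6−(-6)) + 3·(-6−7)) = ½·(78 + 0 − 39) = 39/2.
[PVW] = ½·((18/5)·(7−(-6)) + 3·(-6−(9/5)) + 3·(9/5−7)) = ½·(234/5 − 117/5 − 78/5) = 39/10, so the U-coordinate is (39/10)/(39/2) = 1/5.
[UPW] = ½·(6·(9/5−(-6)) + (18/5)·(-6−(-6)) + 3·(-6−(9/5))) = ½·(234/5 + 0 − 117/5) = 117/10, so the V-coordinate is 3/5.
[UVP] = ½·(6·(7−(9/5)) + 3·(9/5−(-6)) + (18/5)·(-6−7)) = ½·(156/5 + 117/5 − 234/5) = 39/10, so the W-coordinate is 1/5.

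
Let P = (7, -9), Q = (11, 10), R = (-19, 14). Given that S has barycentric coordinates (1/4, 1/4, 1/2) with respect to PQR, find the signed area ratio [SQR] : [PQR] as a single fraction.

1/4

The signed ratio [SQR]/[PQR] equals the barycentric coordinate of S at vertex P, which is 1/4.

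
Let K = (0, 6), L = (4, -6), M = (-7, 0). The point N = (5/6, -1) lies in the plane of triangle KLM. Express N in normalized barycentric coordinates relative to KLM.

Signed area of the reference triangle: [KLM] = ½·(0·(-6−0) + 4·(0−6) + (-7)·(6−(-6))) = ½·(0 − 24 − 84) = -54.
[NLM] = ½·((5/6)·(-6−0) + 4·(0−(-1)) + (-7)·(-1−(-6))) = ½·(-5 + 4 − 35) = -18, so the K-coordinate is (-18)/(-54) = 1/3.
[KNM] = ½·(0·(-1−0) + (5/6)·(0−6) + (-7)·(6−(-1))) = ½·(0 − 5 − 49) = -27, so the L-coordinate is 1/2.
[KLN] = ½·(0·(-6−(-1)) + 4·(-1−6) + (5/6)·(6−(-6))) = ½·(0 − 28 + 10) = -9, so the M-coordinate is 1/6.
Check: 1/3 + 1/2 + 1/6 = 1.

(1/3, 1/2, 1/6)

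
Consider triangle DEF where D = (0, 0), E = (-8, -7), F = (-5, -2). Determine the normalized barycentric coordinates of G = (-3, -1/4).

Signed area of the reference triangle: [DEF] = ½·(0·(-7−(-2)) + (-8)·(-2−0) + (-5)·(0−(-7))) = ½·(0 + 16 − 35) = -19/2.
[GEF] = ½·((-3)·(-7−(-2)) + (-8)·(-2−(-1/4)) + (-5)·(-1/4−(-7))) = ½·(15 + 14 − 135/4) = -19/8, so the D-coordinate is (-19/8)/(-19/2) = 1/4.
[DGF] = ½·(0·(-1/4−(-2)) + (-3)·(-2−0) + (-5)·(0−(-1/4))) = ½·(0 + 6 − 5/4) = 19/8, so the E-coordinate is -1/4.
[DEG] = ½·(0·(-7−(-1/4)) + (-8)·(-1/4−0) + (-3)·(0−(-7))) = ½·(0 + 2 − 21) = -19/2, so the F-coordinate is 1.

(1/4, -1/4, 1)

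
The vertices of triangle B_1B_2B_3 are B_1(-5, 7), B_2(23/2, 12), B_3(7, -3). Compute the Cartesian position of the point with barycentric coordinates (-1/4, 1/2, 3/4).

M = (-1/4)·B_1 + (1/2)·B_2 + (3/4)·B_3.
x-coordinate: (-1/4)·(-5) + (1/2)·(23/2) + (3/4)·7 = 49/4.
y-coordinate: (-1/4)·7 + (1/2)·12 + (3/4)·(-3) = 2.

(49/4, 2)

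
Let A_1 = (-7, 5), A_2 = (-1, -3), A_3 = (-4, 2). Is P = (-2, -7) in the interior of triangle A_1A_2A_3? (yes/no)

no

Barycentric coordinates of P: (17/6, 7/2, -16/3).
The three coordinates are positive, positive, negative; a point is interior exactly when all three are positive.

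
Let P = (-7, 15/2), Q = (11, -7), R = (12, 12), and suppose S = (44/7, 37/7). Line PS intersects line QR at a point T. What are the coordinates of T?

(58/5, 22/5)

Barycentric coordinates of S with respect to PQR: (2/7, 2/7, 3/7).
On side QR the P-coordinate is zero; dropping S's P-weight 2/7 and renormalizing the remaining 2/7 : 3/7 gives weights 2/5, 3/5 on Q, R.
T = (2/5)·(11, -7) + (3/5)·(12, 12) = (58/5, 22/5).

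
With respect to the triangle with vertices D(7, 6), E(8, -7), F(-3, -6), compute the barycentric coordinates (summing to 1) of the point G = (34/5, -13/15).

(7/15, 7/15, 1/15)

Signed area of the reference triangle: [DEF] = ½·(7·(-7−(-6)) + 8·(-6−6) + (-3)·(6−(-7))) = ½·(-7 − 96 − 39) = -71.
[GEF] = ½·((34/5)·(-7−(-6)) + 8·(-6−(-13/15)) + (-3)·(-13/15−(-7))) = ½·(-34/5 − 616/15 − 92/5) = -497/15, so the D-coordinate is (-497/15)/(-71) = 7/15.
[DGF] = ½·(7·(-13/15−(-6)) + (34/5)·(-6−6) + (-3)·(6−(-13/15))) = ½·(539/15 − 408/5 − 103/5) = -497/15, so the E-coordinate is 7/15.
[DEG] = ½·(7·(-7−(-13/15)) + 8·(-13/15−6) + (34/5)·(6−(-7))) = ½·(-644/15 − 824/15 + 442/5) = -71/15, so the F-coordinate is 1/15.
Check: 7/15 + 7/15 + 1/15 = 1.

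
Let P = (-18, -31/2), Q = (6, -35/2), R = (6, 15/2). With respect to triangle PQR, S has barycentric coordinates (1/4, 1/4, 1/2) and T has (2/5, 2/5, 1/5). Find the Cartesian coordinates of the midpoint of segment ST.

(-9/5, -81/10)

Barycentric coordinates of the midpoint are the average: (13/40, 13/40, 7/20).
Converting: (13/40)·P + (13/40)·Q + (7/20)·R = (-9/5, -81/10).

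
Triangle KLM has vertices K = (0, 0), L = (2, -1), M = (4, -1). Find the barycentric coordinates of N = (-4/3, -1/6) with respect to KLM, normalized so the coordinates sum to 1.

Signed area of the reference triangle: [KLM] = ½·(0·(-1−(-1)) + 2·(-1−0) + 4·(0−(-1))) = ½·(0 − 2 + 4) = 1.
[NLM] = ½·((-4/3)·(-1−(-1)) + 2·(-1−(-1/6)) + 4·(-1/6−(-1))) = ½·(0 − 5/3 + 10/3) = 5/6, so the K-coordinate is (5/6)/1 = 5/6.
[KNM] = ½·(0·(-1/6−(-1)) + (-4/3)·(-1−0) + 4·(0−(-1/6))) = ½·(0 + 4/3 + 2/3) = 1, so the L-coordinate is 1.
[KLN] = ½·(0·(-1−(-1/6)) + 2·(-1/6−0) + (-4/3)·(0−(-1))) = ½·(0 − 1/3 − 4/3) = -5/6, so the M-coordinate is -5/6.

(5/6, 1, -5/6)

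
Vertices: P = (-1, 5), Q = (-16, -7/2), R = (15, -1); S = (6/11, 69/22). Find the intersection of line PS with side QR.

(14/3, -11/6)

Barycentric coordinates of S with respect to PQR: (8/11, 1/11, 2/11).
On side QR the P-coordinate is zero; dropping S's P-weight 8/11 and renormalizing the remaining 1/11 : 2/11 gives weights 1/3, 2/3 on Q, R.
T = (1/3)·(-16, -7/2) + (2/3)·(15, -1) = (14/3, -11/6).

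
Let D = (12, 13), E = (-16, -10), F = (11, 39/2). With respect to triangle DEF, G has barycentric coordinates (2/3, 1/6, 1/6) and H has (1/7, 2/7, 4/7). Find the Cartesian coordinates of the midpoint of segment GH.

(445/84, 571/56)

Barycentric coordinates of the midpoint are the average: (17/42, 19/84, 31/84).
Converting: (17/42)·D + (19/84)·E + (31/84)·F = (445/84, 571/56).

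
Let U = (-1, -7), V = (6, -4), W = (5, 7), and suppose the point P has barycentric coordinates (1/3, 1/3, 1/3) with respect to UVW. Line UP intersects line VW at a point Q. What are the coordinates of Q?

Line UP meets VW where the U-coordinate vanishes; zeroing P's U-weight and renormalizing leaves V, W-weights 1/3 : 1/3 → (1/2, 1/2).
So Q = (1/2)·V + (1/2)·W = (11/2, 3/2).

(11/2, 3/2)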